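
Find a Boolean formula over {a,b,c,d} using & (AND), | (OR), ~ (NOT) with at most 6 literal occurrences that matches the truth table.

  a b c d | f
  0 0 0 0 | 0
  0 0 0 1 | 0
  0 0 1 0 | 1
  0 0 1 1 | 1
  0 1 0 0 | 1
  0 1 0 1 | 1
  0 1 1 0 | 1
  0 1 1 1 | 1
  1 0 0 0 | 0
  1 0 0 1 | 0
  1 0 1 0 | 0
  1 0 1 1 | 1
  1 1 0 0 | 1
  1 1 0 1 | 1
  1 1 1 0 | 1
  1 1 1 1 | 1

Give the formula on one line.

(((d & c) | b) | (~b & (c & ~a)))

  (d & c) = 0001000100010001
  ((d & c) | b) = 0001111100011111
  ~b = 1111000011110000
  ~a = 1111111100000000
  (c & ~a) = 0011001100000000
  (~b & (c & ~a)) = 0011000000000000
  (((d & c) | b) | (~b & (c & ~a))) = 0011111100011111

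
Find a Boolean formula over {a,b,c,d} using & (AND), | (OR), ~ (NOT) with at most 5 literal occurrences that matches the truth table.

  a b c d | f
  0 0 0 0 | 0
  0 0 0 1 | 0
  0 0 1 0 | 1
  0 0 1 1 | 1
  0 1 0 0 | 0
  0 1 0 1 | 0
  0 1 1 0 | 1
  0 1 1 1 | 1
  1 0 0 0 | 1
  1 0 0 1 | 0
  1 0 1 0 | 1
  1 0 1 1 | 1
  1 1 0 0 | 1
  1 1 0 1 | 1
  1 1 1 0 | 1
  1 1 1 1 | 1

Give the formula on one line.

(((~d | (b & ~c)) & a) | c)

  ~d = 1010101010101010
  ~c = 1100110011001100
  (b & ~c) = 0000110000001100
  (~d | (b & ~c)) = 1010111010101110
  ((~d | (b & ~c)) & a) = 0000000010101110
  (((~d | (b & ~c)) & a) | c) = 0011001110111111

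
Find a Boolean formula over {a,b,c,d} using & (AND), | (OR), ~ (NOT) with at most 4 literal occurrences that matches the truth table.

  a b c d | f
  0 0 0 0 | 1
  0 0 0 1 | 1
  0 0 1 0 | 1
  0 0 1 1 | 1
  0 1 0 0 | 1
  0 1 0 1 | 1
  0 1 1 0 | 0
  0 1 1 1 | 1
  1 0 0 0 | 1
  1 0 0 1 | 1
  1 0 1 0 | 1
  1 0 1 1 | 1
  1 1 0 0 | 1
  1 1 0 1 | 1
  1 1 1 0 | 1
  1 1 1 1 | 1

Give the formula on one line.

  ~b = 1111000011110000
  (d | ~b) = 1111010111110101
  ~c = 1100110011001100
  ((d | ~b) | ~c) = 1111110111111101
  (((d | ~b) | ~c) | a) = 1111110111111111

(((d | ~b) | ~c) | a)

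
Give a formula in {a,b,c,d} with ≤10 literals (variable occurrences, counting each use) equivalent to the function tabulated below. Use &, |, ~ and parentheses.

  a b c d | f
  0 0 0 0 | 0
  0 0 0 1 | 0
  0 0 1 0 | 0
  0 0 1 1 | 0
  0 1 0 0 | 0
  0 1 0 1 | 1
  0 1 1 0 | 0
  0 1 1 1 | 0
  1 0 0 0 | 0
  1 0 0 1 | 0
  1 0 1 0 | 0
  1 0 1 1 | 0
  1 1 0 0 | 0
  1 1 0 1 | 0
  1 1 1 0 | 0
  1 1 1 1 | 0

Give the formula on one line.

(((b & ~c) & ((c | a) | d)) & (c | ~a))

  ~c = 1100110011001100
  (b & ~c) = 0000110000001100
  (c | a) = 0011001111111111
  ((c | a) | d) = 0111011111111111
  ((b & ~c) & ((c | a) | d)) = 0000010000001100
  ~a = 1111111100000000
  (c | ~a) = 1111111100110011
  (((b & ~c) & ((c | a) | d)) & (c | ~a)) = 0000010000000000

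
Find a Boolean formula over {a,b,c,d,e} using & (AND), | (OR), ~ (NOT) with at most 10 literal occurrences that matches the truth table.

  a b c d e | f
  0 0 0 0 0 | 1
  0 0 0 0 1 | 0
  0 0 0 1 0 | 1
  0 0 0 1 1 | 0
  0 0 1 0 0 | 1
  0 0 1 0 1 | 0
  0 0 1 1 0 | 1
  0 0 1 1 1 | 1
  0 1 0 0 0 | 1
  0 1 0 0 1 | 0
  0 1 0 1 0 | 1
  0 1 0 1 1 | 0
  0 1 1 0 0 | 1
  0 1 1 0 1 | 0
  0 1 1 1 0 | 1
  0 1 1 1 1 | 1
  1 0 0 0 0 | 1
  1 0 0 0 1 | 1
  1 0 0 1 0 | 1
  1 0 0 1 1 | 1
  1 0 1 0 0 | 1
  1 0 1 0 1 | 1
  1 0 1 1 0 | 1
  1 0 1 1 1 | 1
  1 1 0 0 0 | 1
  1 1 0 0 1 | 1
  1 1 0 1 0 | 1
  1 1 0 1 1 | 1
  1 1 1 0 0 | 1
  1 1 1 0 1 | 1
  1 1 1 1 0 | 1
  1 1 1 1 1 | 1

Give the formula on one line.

  ~e = 10101010101010101010101010101010
  ~d = 11001100110011001100110011001100
  (~d | e) = 11011101110111011101110111011101
  ((~d | e) | b) = 11011101111111111101110111111111
  (d & c) = 00000011000000110000001100000011
  ((d & c) | ~e) = 10101011101010111010101110101011
  (a | ((d & c) | ~e)) = 10101011101010111111111111111111
  (((~d | e) | b) & (a | ((d & c) | ~e))) = 10001001101010111101110111111111
  (~e | (((~d | e) | b) & (a | ((d & c) | ~e)))) = 10101011101010111111111111111111

(~e | (((~d | e) | b) & (a | ((d & c) | ~e))))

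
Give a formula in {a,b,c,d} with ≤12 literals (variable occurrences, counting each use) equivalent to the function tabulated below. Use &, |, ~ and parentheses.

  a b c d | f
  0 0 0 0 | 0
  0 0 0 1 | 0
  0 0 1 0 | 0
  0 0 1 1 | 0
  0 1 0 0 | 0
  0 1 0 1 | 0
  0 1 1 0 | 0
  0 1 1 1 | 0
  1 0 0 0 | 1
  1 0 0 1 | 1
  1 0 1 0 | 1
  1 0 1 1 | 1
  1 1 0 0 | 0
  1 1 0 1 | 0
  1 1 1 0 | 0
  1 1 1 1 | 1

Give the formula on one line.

((~b & ((a & ~b) | b)) | ((a & ((b | ~a) & c)) & d))

  ~b = 1111000011110000
  (a & ~b) = 0000000011110000
  ((a & ~b) | b) = 0000111111111111
  (~b & ((a & ~b) | b)) = 0000000011110000
  ~a = 1111111100000000
  (b | ~a) = 1111111100001111
  ((b | ~a) & c) = 0011001100000011
  (a & ((b | ~a) & c)) = 0000000000000011
  ((a & ((b | ~a) & c)) & d) = 0000000000000001
  ((~b & ((a & ~b) | b)) | ((a & ((b | ~a) & c)) & d)) = 0000000011110001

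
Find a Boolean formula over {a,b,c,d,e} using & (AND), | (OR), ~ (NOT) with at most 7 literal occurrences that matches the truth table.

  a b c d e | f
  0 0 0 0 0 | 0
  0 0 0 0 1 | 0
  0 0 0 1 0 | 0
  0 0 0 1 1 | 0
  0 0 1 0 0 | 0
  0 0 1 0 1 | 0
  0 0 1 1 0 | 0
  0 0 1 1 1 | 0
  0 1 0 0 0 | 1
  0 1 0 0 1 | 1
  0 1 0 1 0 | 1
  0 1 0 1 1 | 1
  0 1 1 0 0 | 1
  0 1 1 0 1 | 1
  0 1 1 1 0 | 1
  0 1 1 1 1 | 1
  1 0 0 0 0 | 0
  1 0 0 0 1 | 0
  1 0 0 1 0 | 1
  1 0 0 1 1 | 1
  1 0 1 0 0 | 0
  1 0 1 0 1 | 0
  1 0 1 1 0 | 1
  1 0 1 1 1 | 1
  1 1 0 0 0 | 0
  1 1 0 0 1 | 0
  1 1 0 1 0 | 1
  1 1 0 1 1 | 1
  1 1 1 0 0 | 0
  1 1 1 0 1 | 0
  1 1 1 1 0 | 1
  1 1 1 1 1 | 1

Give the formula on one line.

((b & ~a) | (d & a))

  ~a = 11111111111111110000000000000000
  (b & ~a) = 00000000111111110000000000000000
  (d & a) = 00000000000000000011001100110011
  ((b & ~a) | (d & a)) = 00000000111111110011001100110011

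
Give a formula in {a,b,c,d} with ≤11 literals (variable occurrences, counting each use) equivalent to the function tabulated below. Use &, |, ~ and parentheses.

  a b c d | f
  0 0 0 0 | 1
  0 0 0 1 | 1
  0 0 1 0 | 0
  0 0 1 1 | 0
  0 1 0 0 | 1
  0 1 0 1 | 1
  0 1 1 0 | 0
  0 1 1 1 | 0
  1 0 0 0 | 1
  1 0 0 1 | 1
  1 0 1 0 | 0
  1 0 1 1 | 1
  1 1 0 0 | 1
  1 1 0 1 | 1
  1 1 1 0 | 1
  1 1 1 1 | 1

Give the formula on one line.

((a & (~c | (b | (a & d)))) | (~c & (~a | (b & ~c))))

  ~c = 1100110011001100
  (a & d) = 0000000001010101
  (b | (a & d)) = 0000111101011111
  (~c | (b | (a & d))) = 1100111111011111
  (a & (~c | (b | (a & d)))) = 0000000011011111
  ~a = 1111111100000000
  (b & ~c) = 0000110000001100
  (~a | (b & ~c)) = 1111111100001100
  (~c & (~a | (b & ~c))) = 1100110000001100
  ((a & (~c | (b | (a & d)))) | (~c & (~a | (b & ~c)))) = 1100110011011111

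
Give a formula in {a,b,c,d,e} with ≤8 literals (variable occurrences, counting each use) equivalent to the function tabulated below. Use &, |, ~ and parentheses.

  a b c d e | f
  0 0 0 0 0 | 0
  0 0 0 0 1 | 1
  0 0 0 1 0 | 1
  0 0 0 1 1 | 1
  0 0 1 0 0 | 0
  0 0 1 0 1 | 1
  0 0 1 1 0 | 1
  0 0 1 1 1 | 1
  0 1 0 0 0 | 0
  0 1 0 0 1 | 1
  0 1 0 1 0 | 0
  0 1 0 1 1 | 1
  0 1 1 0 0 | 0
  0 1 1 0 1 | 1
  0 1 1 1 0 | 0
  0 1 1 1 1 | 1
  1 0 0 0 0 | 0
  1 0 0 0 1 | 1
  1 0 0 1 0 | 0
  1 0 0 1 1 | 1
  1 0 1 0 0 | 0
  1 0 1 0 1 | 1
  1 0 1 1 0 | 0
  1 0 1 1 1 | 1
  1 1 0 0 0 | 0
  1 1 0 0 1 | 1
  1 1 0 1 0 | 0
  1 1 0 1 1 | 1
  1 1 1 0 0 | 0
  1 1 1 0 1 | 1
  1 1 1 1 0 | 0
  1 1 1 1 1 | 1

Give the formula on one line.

  ~b = 11111111000000001111111100000000
  ~a = 11111111111111110000000000000000
  ~d = 11001100110011001100110011001100
  (~a | ~d) = 11111111111111111100110011001100
  ((~a | ~d) & d) = 00110011001100110000000000000000
  (~b & ((~a | ~d) & d)) = 00110011000000000000000000000000
  ((~b & ((~a | ~d) & d)) | e) = 01110111010101010101010101010101

((~b & ((~a | ~d) & d)) | e)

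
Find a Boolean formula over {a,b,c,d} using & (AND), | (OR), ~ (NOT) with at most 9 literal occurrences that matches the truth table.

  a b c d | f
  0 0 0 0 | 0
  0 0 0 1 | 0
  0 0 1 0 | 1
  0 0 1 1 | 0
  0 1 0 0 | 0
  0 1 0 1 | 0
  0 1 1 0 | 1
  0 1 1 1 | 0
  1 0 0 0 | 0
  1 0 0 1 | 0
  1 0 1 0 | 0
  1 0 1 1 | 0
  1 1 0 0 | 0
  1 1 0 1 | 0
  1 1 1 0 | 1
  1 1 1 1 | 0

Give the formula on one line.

((((c & (b | d)) | d) | ~a) & (c & ~d))

  (b | d) = 0101111101011111
  (c & (b | d)) = 0001001100010011
  ((c & (b | d)) | d) = 0101011101010111
  ~a = 1111111100000000
  (((c & (b | d)) | d) | ~a) = 1111111101010111
  ~d = 1010101010101010
  (c & ~d) = 0010001000100010
  ((((c & (b | d)) | d) | ~a) & (c & ~d)) = 0010001000000010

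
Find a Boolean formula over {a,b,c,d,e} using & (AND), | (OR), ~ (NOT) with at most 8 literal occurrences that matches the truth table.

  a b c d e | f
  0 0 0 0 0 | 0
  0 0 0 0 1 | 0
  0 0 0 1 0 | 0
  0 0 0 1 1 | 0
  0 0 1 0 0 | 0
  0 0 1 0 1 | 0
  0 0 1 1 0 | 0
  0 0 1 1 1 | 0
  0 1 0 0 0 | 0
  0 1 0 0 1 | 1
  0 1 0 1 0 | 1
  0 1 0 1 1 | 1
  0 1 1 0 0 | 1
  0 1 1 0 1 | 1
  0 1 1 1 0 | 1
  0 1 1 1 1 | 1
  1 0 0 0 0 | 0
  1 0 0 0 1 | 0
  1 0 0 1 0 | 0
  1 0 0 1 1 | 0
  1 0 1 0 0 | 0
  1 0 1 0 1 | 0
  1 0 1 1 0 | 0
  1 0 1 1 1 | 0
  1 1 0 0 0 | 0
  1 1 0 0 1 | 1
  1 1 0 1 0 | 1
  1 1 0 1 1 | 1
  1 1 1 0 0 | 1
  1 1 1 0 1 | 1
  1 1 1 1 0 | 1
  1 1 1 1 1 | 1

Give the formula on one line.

(((b & c) | ((e | (a & ~b)) | d)) & b)

  (b & c) = 00000000000011110000000000001111
  ~b = 11111111000000001111111100000000
  (a & ~b) = 00000000000000001111111100000000
  (e | (a & ~b)) = 01010101010101011111111101010101
  ((e | (a & ~b)) | d) = 01110111011101111111111101110111
  ((b & c) | ((e | (a & ~b)) | d)) = 01110111011111111111111101111111
  (((b & c) | ((e | (a & ~b)) | d)) & b) = 00000000011111110000000001111111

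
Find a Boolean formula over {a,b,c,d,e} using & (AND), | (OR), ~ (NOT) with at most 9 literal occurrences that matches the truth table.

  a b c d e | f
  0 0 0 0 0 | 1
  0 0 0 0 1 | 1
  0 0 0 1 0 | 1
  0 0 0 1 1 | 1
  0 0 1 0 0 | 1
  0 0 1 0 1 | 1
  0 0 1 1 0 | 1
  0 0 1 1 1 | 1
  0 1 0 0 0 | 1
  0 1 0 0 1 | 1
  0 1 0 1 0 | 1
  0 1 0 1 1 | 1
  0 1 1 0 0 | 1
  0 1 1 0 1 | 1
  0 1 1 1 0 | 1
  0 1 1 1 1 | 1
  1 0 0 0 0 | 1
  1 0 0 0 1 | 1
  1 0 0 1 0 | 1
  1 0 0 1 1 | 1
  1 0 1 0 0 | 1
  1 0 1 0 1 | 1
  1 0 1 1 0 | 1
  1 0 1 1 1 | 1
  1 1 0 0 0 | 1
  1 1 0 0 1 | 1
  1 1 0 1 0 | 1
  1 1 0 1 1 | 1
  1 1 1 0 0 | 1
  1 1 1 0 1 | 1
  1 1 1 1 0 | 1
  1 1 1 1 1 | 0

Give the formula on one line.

(((~e | (a & ~b)) | ~a) | (((~c & a) | ~d) | (~a | ~e)))

  ~e = 10101010101010101010101010101010
  ~b = 11111111000000001111111100000000
  (a & ~b) = 00000000000000001111111100000000
  (~e | (a & ~b)) = 10101010101010101111111110101010
  ~a = 11111111111111110000000000000000
  ((~e | (a & ~b)) | ~a) = 11111111111111111111111110101010
  ~c = 11110000111100001111000011110000
  (~c & a) = 00000000000000001111000011110000
  ~d = 11001100110011001100110011001100
  ((~c & a) | ~d) = 11001100110011001111110011111100
  (~a | ~e) = 11111111111111111010101010101010
  (((~c & a) | ~d) | (~a | ~e)) = 11111111111111111111111011111110
  (((~e | (a & ~b)) | ~a) | (((~c & a) | ~d) | (~a | ~e))) = 11111111111111111111111111111110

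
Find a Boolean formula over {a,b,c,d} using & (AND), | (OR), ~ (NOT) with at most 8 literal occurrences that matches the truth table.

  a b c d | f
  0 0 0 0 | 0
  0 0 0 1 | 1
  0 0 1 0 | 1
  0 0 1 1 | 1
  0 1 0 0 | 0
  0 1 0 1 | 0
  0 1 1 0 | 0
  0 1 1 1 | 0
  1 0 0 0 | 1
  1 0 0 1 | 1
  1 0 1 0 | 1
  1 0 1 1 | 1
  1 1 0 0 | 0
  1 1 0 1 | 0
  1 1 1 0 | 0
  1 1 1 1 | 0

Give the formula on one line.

(~b & ((c | (d | a)) | b))

  ~b = 1111000011110000
  (d | a) = 0101010111111111
  (c | (d | a)) = 0111011111111111
  ((c | (d | a)) | b) = 0111111111111111
  (~b & ((c | (d | a)) | b)) = 0111000011110000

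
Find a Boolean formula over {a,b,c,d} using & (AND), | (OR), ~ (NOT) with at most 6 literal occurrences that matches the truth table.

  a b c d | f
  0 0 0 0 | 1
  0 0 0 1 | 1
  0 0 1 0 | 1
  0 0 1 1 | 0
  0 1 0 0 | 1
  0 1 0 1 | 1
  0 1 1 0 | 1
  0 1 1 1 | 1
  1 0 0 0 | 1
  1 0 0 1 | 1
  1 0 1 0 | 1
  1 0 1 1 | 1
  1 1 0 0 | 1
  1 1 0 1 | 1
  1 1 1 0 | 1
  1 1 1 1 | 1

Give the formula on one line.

((~c | b) | ((b | a) | ~d))

  ~c = 1100110011001100
  (~c | b) = 1100111111001111
  (b | a) = 0000111111111111
  ~d = 1010101010101010
  ((b | a) | ~d) = 1010111111111111
  ((~c | b) | ((b | a) | ~d)) = 1110111111111111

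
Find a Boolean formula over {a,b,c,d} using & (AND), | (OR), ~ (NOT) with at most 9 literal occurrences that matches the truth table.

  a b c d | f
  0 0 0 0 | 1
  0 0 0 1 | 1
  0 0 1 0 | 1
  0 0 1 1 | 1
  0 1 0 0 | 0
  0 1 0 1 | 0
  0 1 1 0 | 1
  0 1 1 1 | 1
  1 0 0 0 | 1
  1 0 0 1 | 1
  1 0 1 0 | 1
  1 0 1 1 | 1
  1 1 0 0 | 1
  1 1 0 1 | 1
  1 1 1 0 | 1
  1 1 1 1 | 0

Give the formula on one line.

  ~b = 1111000011110000
  ~d = 1010101010101010
  (~d & c) = 0010001000100010
  ~a = 1111111100000000
  ((~d & c) | ~a) = 1111111100100010
  (c & ((~d & c) | ~a)) = 0011001100100010
  (~b | (c & ((~d & c) | ~a))) = 1111001111110010
  ~c = 1100110011001100
  (a & ~c) = 0000000011001100
  ((a & ~c) & b) = 0000000000001100
  ((~b | (c & ((~d & c) | ~a))) | ((a & ~c) & b)) = 1111001111111110

((~b | (c & ((~d & c) | ~a))) | ((a & ~c) & b))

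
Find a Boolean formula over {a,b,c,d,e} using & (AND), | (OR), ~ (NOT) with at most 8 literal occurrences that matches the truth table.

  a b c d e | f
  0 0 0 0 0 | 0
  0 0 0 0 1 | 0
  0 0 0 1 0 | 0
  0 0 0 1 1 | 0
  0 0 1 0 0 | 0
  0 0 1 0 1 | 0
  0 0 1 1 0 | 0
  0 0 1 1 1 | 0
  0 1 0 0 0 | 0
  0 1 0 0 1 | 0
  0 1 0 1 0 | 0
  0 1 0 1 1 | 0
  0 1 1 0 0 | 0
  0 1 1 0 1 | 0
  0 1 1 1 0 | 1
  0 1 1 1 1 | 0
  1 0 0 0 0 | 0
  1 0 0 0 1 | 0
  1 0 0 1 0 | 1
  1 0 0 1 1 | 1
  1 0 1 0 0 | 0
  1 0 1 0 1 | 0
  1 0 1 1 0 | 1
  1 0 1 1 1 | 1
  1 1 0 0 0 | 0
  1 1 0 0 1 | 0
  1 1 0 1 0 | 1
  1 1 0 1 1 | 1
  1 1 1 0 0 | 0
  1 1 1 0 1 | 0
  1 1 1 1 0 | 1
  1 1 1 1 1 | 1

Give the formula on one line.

  ~e = 10101010101010101010101010101010
  (c & ~e) = 00001010000010100000101000001010
  ((c & ~e) & b) = 00000000000010100000000000001010
  (a | ((c & ~e) & b)) = 00000000000010101111111111111111
  (d & (a | ((c & ~e) & b))) = 00000000000000100011001100110011

(d & (a | ((c & ~e) & b)))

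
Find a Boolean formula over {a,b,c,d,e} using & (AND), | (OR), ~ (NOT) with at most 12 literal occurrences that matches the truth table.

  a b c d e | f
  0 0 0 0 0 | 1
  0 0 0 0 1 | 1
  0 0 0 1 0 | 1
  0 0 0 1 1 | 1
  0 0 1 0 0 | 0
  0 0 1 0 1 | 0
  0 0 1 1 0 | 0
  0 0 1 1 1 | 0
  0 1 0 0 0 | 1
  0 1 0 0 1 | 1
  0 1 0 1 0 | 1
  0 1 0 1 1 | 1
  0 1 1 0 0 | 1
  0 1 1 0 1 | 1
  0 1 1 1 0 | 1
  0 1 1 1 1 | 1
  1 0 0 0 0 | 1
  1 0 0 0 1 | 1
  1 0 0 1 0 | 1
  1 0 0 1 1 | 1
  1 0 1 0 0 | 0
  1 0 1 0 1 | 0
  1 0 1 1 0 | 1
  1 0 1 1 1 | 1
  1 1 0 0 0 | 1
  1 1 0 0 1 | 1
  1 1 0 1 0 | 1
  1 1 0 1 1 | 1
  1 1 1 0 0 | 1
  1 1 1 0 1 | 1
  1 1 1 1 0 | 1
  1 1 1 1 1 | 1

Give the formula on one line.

((~c | b) | (((~b | (~a & (b | (c & ~b)))) & d) & a))

  ~c = 11110000111100001111000011110000
  (~c | b) = 11110000111111111111000011111111
  ~b = 11111111000000001111111100000000
  ~a = 11111111111111110000000000000000
  (c & ~b) = 00001111000000000000111100000000
  (b | (c & ~b)) = 00001111111111110000111111111111
  (~a & (b | (c & ~b))) = 00001111111111110000000000000000
  (~b | (~a & (b | (c & ~b)))) = 11111111111111111111111100000000
  ((~b | (~a & (b | (c & ~b)))) & d) = 00110011001100110011001100000000
  (((~b | (~a & (b | (c & ~b)))) & d) & a) = 00000000000000000011001100000000
  ((~c | b) | (((~b | (~a & (b | (c & ~b)))) & d) & a)) = 11110000111111111111001111111111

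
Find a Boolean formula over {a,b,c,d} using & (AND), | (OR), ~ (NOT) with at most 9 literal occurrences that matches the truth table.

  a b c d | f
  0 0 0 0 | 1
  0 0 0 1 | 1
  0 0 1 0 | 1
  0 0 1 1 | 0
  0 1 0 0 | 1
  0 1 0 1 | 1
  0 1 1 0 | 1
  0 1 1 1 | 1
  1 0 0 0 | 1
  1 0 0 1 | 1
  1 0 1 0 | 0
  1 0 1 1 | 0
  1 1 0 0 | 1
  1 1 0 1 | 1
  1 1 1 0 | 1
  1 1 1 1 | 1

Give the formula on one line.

  ~c = 1100110011001100
  (b | d) = 0101111101011111
  ~d = 1010101010101010
  ~a = 1111111100000000
  (~d & ~a) = 1010101000000000
  (d | (~d & ~a)) = 1111111101010101
  ((b | d) | (d | (~d & ~a))) = 1111111101011111
  (((b | d) | (d | (~d & ~a))) & ~d) = 1010101000001010
  (~c | (((b | d) | (d | (~d & ~a))) & ~d)) = 1110111011001110
  (b | (~c | (((b | d) | (d | (~d & ~a))) & ~d))) = 1110111111001111

(b | (~c | (((b | d) | (d | (~d & ~a))) & ~d)))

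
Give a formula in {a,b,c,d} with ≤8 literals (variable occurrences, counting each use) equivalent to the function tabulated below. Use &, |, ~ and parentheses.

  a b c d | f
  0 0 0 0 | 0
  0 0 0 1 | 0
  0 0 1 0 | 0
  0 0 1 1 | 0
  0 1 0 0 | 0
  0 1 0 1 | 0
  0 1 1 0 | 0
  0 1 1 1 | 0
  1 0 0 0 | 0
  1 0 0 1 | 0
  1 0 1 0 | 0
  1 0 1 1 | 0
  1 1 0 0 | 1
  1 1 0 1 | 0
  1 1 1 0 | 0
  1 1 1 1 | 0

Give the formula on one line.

  ~a = 1111111100000000
  ~c = 1100110011001100
  (~a | ~c) = 1111111111001100
  ~d = 1010101010101010
  (~d & a) = 0000000010101010
  ((~a | ~c) & (~d & a)) = 0000000010001000
  (b & ((~a | ~c) & (~d & a))) = 0000000000001000

(b & ((~a | ~c) & (~d & a)))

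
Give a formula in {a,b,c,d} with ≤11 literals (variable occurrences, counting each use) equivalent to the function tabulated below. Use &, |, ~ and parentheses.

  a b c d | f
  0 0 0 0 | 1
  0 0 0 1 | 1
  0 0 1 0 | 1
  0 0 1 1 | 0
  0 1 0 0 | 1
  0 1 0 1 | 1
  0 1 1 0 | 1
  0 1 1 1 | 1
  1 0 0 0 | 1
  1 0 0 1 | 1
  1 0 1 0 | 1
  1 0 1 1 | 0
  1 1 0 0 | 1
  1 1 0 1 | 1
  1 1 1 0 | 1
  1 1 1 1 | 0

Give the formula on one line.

  (c & b) = 0000001100000011
  ~c = 1100110011001100
  (d & ~c) = 0100010001000100
  ((d & ~c) | c) = 0111011101110111
  ~a = 1111111100000000
  (((d & ~c) | c) & ~a) = 0111011100000000
  ((c & b) & (((d & ~c) | c) & ~a)) = 0000001100000000
  ~d = 1010101010101010
  (~c | ~d) = 1110111011101110
  (((c & b) & (((d & ~c) | c) & ~a)) | (~c | ~d)) = 1110111111101110

(((c & b) & (((d & ~c) | c) & ~a)) | (~c | ~d))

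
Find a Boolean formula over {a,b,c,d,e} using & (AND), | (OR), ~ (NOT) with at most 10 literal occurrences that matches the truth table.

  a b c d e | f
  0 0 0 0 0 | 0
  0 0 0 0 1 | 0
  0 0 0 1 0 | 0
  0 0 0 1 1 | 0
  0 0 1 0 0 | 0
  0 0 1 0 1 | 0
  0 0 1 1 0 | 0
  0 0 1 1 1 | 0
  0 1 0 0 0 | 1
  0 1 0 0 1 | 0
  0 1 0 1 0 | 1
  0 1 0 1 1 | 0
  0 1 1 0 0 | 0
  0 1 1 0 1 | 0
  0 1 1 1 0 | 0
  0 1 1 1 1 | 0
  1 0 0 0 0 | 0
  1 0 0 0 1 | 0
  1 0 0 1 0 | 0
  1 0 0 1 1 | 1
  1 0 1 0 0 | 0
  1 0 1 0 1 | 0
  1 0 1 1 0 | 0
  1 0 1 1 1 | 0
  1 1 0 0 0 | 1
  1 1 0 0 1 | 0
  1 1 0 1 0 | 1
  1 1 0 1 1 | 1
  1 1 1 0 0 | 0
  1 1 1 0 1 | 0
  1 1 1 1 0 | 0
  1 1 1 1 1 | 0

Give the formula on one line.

  ~c = 11110000111100001111000011110000
  (d & a) = 00000000000000000011001100110011
  ~e = 10101010101010101010101010101010
  (b & ~e) = 00000000101010100000000010101010
  ((d & a) | (b & ~e)) = 00000000101010100011001110111011
  (~c & ((d & a) | (b & ~e))) = 00000000101000000011000010110000
  (e | b) = 01010101111111110101010111111111
  ((~c & ((d & a) | (b & ~e))) & (e | b)) = 00000000101000000001000010110000

((~c & ((d & a) | (b & ~e))) & (e | b))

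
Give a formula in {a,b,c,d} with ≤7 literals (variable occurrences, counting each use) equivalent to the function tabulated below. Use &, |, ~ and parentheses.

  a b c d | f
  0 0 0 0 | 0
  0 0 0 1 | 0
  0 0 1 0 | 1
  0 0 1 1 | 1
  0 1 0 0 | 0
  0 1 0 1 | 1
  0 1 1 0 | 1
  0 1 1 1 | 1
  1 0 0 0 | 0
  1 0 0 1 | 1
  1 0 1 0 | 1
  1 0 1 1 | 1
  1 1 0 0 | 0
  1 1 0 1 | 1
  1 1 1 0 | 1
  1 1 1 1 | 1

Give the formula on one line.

(c | ((a & (d & ~b)) | (d & (b | ~d))))

  ~b = 1111000011110000
  (d & ~b) = 0101000001010000
  (a & (d & ~b)) = 0000000001010000
  ~d = 1010101010101010
  (b | ~d) = 1010111110101111
  (d & (b | ~d)) = 0000010100000101
  ((a & (d & ~b)) | (d & (b | ~d))) = 0000010101010101
  (c | ((a & (d & ~b)) | (d & (b | ~d)))) = 0011011101110111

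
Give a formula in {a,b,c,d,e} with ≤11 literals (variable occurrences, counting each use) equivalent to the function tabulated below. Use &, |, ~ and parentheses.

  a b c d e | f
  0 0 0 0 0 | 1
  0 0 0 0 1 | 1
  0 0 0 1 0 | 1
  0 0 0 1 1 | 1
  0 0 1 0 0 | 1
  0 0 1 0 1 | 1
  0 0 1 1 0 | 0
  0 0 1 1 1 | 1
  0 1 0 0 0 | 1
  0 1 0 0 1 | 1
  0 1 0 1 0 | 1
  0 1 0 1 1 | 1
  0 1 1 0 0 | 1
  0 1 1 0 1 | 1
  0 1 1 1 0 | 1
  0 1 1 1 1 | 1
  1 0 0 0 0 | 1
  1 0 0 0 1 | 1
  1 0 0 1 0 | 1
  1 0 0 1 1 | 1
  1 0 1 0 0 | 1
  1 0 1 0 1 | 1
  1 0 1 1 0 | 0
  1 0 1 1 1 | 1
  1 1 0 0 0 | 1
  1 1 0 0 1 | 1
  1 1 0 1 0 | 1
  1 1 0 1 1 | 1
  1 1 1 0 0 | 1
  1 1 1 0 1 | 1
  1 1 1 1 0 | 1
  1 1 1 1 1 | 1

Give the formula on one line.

((((d | ~a) | (c & ~e)) & b) | (((~d & ~b) | ~c) | e))

  ~a = 11111111111111110000000000000000
  (d | ~a) = 11111111111111110011001100110011
  ~e = 10101010101010101010101010101010
  (c & ~e) = 00001010000010100000101000001010
  ((d | ~a) | (c & ~e)) = 11111111111111110011101100111011
  (((d | ~a) | (c & ~e)) & b) = 00000000111111110000000000111011
  ~d = 11001100110011001100110011001100
  ~b = 11111111000000001111111100000000
  (~d & ~b) = 11001100000000001100110000000000
  ~c = 11110000111100001111000011110000
  ((~d & ~b) | ~c) = 11111100111100001111110011110000
  (((~d & ~b) | ~c) | e) = 11111101111101011111110111110101
  ((((d | ~a) | (c & ~e)) & b) | (((~d & ~b) | ~c) | e)) = 11111101111111111111110111111111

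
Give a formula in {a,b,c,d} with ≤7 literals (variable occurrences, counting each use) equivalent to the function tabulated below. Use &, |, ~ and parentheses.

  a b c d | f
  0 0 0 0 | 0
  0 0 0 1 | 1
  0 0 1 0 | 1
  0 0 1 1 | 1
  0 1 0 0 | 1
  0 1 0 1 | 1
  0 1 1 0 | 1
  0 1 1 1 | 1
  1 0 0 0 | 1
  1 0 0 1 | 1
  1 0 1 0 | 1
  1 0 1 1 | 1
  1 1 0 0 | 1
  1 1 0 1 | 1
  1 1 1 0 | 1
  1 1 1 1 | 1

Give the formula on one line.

((d | b) | (a | c))

  (d | b) = 0101111101011111
  (a | c) = 0011001111111111
  ((d | b) | (a | c)) = 0111111111111111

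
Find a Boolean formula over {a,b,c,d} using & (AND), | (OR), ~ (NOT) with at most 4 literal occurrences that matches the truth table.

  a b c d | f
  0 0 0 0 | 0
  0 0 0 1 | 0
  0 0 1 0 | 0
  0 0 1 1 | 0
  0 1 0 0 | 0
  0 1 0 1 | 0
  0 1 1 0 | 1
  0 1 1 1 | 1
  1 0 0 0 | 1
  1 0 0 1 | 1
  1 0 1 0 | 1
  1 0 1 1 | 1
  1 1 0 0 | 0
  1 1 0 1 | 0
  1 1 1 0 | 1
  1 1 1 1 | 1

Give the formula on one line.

((b & c) | (a & ~b))

  (b & c) = 0000001100000011
  ~b = 1111000011110000
  (a & ~b) = 0000000011110000
  ((b & c) | (a & ~b)) = 0000001111110011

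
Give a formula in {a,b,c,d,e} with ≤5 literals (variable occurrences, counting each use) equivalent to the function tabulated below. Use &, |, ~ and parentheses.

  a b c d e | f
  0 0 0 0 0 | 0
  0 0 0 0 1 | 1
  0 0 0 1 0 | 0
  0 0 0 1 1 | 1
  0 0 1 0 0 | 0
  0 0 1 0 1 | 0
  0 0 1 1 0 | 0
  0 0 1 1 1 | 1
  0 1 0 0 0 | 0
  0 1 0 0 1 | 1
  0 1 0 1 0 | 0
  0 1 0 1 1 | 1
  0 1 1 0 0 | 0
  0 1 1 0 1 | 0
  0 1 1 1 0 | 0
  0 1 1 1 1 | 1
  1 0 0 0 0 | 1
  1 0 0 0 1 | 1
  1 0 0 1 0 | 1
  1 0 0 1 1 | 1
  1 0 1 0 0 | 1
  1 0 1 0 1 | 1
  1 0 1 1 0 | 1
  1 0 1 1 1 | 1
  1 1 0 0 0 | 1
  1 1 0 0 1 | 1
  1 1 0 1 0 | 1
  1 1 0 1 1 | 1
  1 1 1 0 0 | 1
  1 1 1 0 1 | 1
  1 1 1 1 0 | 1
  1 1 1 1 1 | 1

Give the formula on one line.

(((d | ~c) & e) | a)

  ~c = 11110000111100001111000011110000
  (d | ~c) = 11110011111100111111001111110011
  ((d | ~c) & e) = 01010001010100010101000101010001
  (((d | ~c) & e) | a) = 01010001010100011111111111111111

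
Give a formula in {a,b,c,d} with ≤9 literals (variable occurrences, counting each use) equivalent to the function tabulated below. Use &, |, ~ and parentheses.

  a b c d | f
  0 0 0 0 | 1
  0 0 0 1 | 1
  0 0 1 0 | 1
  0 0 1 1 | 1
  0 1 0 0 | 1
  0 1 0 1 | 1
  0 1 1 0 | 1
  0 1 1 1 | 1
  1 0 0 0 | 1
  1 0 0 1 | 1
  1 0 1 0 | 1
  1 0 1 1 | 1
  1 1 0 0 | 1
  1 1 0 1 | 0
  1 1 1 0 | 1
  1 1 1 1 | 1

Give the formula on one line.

((~a | (~b & (d | (~d & ~c)))) | (c | (b & ~d)))

  ~a = 1111111100000000
  ~b = 1111000011110000
  ~d = 1010101010101010
  ~c = 1100110011001100
  (~d & ~c) = 1000100010001000
  (d | (~d & ~c)) = 1101110111011101
  (~b & (d | (~d & ~c))) = 1101000011010000
  (~a | (~b & (d | (~d & ~c)))) = 1111111111010000
  (b & ~d) = 0000101000001010
  (c | (b & ~d)) = 0011101100111011
  ((~a | (~b & (d | (~d & ~c)))) | (c | (b & ~d))) = 1111111111111011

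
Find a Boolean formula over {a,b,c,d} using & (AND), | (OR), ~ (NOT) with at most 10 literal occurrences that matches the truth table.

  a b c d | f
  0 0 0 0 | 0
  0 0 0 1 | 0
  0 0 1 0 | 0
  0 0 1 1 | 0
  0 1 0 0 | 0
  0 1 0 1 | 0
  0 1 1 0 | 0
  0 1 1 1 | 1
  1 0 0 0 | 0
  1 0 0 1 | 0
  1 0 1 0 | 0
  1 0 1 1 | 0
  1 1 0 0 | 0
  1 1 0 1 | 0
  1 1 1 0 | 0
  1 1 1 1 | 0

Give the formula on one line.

  ~a = 1111111100000000
  (~a | c) = 1111111100110011
  (d & (~a | c)) = 0101010100010001
  (c & (d & (~a | c))) = 0001000100010001
  (b & ~a) = 0000111100000000
  ~c = 1100110011001100
  ((b & ~a) | ~c) = 1100111111001100
  ((c & (d & (~a | c))) & ((b & ~a) | ~c)) = 0000000100000000

((c & (d & (~a | c))) & ((b & ~a) | ~c))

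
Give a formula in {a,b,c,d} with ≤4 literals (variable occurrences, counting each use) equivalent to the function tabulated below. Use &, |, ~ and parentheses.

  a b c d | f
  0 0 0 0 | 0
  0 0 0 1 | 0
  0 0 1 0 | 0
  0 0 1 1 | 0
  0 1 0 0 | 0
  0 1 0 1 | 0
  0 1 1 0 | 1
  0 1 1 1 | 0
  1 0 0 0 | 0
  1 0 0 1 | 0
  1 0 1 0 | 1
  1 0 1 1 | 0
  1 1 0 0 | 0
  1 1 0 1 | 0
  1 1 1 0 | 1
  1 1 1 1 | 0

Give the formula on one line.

  (a | b) = 0000111111111111
  ~d = 1010101010101010
  ((a | b) & ~d) = 0000101010101010
  (((a | b) & ~d) & c) = 0000001000100010

(((a | b) & ~d) & c)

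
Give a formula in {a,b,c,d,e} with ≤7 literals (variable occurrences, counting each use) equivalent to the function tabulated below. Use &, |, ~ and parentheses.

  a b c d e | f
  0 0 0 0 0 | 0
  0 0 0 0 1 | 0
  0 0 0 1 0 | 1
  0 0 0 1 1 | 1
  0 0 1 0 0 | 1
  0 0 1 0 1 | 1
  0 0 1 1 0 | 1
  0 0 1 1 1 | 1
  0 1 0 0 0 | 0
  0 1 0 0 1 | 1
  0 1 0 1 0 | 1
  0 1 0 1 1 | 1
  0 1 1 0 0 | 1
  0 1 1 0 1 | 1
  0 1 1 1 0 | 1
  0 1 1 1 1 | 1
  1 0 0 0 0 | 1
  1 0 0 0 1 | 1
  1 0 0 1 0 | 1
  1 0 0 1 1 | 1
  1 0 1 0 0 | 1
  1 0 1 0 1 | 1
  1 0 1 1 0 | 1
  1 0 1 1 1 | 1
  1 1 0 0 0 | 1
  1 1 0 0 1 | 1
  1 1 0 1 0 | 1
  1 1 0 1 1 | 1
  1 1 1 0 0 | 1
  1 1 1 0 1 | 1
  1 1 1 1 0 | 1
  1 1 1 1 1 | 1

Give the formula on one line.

  (e | a) = 01010101010101011111111111111111
  ((e | a) & b) = 00000000010101010000000011111111
  (a | ((e | a) & b)) = 00000000010101011111111111111111
  (d | c) = 00111111001111110011111100111111
  ((a | ((e | a) & b)) | (d | c)) = 00111111011111111111111111111111

((a | ((e | a) & b)) | (d | c))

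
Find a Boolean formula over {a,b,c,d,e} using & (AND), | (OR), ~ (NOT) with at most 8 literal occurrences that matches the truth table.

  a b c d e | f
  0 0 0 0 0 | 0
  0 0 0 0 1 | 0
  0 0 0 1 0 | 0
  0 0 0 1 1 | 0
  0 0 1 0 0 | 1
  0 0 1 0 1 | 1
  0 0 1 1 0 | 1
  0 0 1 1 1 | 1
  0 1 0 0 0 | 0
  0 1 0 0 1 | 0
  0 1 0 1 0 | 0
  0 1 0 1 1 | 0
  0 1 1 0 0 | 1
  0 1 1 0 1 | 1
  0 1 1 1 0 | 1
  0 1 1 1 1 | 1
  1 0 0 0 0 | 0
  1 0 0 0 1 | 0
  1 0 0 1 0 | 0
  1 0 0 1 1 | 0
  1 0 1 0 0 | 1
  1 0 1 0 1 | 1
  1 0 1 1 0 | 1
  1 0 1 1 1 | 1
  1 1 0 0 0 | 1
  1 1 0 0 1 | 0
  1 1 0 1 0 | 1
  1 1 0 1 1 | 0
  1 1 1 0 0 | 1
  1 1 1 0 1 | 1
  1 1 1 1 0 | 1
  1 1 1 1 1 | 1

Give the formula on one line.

  (a & b) = 00000000000000000000000011111111
  ~e = 10101010101010101010101010101010
  (~e | c) = 10101111101011111010111110101111
  ((a & b) & (~e | c)) = 00000000000000000000000010101111
  (c | ((a & b) & (~e | c))) = 00001111000011110000111110101111

(c | ((a & b) & (~e | c)))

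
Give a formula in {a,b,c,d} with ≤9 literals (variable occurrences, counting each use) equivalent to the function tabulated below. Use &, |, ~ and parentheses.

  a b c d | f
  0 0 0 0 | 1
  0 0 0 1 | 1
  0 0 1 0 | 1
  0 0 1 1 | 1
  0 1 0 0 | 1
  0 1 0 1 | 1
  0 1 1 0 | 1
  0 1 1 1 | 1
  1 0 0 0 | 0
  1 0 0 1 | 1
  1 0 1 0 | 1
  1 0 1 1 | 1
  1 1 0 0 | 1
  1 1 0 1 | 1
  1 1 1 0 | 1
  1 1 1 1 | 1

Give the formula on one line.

  ~a = 1111111100000000
  (~a | c) = 1111111100110011
  (a & d) = 0000000001010101
  ((~a | c) | (a & d)) = 1111111101110111
  ~c = 1100110011001100
  ~d = 1010101010101010
  (~c | ~d) = 1110111011101110
  ((~c | ~d) & b) = 0000111000001110
  (((~a | c) | (a & d)) | ((~c | ~d) & b)) = 1111111101111111

(((~a | c) | (a & d)) | ((~c | ~d) & b))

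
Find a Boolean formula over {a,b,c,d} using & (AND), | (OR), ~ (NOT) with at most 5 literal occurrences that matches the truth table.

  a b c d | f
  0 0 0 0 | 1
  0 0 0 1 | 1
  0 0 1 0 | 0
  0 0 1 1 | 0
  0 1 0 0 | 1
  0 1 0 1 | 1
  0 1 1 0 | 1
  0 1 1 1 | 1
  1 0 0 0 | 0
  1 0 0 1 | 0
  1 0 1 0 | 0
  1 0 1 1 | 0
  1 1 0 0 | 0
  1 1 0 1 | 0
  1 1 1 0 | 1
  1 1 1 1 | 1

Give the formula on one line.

(((c | ~a) & b) | (~a & ~c))

  ~a = 1111111100000000
  (c | ~a) = 1111111100110011
  ((c | ~a) & b) = 0000111100000011
  ~c = 1100110011001100
  (~a & ~c) = 1100110000000000
  (((c | ~a) & b) | (~a & ~c)) = 1100111100000011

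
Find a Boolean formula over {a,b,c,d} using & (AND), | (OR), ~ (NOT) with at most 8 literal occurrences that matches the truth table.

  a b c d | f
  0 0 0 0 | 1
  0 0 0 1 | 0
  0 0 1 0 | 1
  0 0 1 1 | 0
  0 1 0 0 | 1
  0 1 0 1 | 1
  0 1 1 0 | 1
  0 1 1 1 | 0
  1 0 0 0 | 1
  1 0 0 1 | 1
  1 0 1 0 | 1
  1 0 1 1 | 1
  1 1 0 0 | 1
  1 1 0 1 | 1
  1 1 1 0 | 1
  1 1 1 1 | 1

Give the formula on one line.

  ~c = 1100110011001100
  (a | ~c) = 1100110011111111
  (b | c) = 0011111100111111
  ((a | ~c) & (b | c)) = 0000110000111111
  ~d = 1010101010101010
  (a | ~d) = 1010101011111111
  (((a | ~c) & (b | c)) | (a | ~d)) = 1010111011111111

(((a | ~c) & (b | c)) | (a | ~d))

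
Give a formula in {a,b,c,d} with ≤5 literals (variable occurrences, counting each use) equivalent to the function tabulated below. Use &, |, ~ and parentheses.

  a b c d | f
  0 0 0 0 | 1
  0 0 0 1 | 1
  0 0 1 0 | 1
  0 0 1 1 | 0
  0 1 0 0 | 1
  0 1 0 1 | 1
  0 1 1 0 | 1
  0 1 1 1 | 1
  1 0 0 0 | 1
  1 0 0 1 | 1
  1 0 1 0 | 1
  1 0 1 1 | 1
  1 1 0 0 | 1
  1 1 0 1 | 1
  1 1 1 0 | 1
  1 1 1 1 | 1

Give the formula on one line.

((~c | ~d) | ((a | ~c) | b))

  ~c = 1100110011001100
  ~d = 1010101010101010
  (~c | ~d) = 1110111011101110
  (a | ~c) = 1100110011111111
  ((a | ~c) | b) = 1100111111111111
  ((~c | ~d) | ((a | ~c) | b)) = 1110111111111111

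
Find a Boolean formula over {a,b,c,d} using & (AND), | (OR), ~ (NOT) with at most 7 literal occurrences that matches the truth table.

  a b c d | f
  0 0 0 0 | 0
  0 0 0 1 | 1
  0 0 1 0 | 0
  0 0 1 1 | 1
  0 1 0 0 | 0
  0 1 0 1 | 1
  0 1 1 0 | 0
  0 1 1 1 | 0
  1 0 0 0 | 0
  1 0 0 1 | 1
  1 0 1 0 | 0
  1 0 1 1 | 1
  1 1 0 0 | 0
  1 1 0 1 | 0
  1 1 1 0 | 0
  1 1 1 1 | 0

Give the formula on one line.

((c | d) & (((~a & b) & ~c) | (d & ~b)))

  (c | d) = 0111011101110111
  ~a = 1111111100000000
  (~a & b) = 0000111100000000
  ~c = 1100110011001100
  ((~a & b) & ~c) = 0000110000000000
  ~b = 1111000011110000
  (d & ~b) = 0101000001010000
  (((~a & b) & ~c) | (d & ~b)) = 0101110001010000
  ((c | d) & (((~a & b) & ~c) | (d & ~b))) = 0101010001010000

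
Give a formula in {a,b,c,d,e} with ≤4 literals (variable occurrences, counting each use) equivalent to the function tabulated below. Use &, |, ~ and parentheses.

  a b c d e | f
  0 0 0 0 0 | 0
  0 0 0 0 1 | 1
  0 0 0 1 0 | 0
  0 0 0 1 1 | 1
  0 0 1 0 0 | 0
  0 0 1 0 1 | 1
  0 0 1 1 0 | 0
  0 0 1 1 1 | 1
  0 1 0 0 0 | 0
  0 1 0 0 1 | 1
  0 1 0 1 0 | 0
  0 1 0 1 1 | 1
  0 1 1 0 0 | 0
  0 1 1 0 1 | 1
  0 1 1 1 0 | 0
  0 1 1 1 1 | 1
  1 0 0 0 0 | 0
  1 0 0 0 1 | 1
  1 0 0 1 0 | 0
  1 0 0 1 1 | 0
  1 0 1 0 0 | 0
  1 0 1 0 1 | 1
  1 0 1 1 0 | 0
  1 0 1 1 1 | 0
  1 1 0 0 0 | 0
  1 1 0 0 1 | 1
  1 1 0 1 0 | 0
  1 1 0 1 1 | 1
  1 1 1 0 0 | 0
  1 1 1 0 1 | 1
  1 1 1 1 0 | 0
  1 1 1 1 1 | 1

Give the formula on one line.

  ~a = 11111111111111110000000000000000
  (b | ~a) = 11111111111111110000000011111111
  ~d = 11001100110011001100110011001100
  ((b | ~a) | ~d) = 11111111111111111100110011111111
  (((b | ~a) | ~d) & e) = 01010101010101010100010001010101

(((b | ~a) | ~d) & e)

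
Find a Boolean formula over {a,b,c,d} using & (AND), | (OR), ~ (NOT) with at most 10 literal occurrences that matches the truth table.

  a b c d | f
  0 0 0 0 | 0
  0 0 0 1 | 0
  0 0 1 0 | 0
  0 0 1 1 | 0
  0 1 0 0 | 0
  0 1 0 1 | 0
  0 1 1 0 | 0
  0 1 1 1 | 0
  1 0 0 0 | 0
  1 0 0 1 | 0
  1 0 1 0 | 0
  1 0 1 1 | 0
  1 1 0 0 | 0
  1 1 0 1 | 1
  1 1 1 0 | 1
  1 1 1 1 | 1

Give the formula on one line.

((((~d | b) & a) & (d | c)) & ((~a & ~d) | b))

  ~d = 1010101010101010
  (~d | b) = 1010111110101111
  ((~d | b) & a) = 0000000010101111
  (d | c) = 0111011101110111
  (((~d | b) & a) & (d | c)) = 0000000000100111
  ~a = 1111111100000000
  (~a & ~d) = 1010101000000000
  ((~a & ~d) | b) = 1010111100001111
  ((((~d | b) & a) & (d | c)) & ((~a & ~d) | b)) = 0000000000000111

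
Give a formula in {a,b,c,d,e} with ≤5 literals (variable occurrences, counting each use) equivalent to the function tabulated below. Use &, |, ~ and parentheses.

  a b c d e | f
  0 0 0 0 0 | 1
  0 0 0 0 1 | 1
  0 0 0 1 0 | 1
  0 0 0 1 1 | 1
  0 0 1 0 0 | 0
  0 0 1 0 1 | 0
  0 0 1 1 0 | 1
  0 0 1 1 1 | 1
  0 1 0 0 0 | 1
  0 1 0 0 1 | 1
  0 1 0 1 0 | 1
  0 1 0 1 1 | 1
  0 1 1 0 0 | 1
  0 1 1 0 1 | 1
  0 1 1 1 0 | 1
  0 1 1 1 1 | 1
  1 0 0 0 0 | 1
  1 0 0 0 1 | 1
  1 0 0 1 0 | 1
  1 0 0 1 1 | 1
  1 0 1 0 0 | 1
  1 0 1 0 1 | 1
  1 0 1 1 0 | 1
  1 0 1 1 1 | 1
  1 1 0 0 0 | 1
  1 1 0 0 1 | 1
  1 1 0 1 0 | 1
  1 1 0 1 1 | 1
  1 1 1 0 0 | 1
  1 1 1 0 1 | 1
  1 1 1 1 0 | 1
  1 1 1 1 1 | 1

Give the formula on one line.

(a | (((b | ~c) & ~d) | d))

  ~c = 11110000111100001111000011110000
  (b | ~c) = 11110000111111111111000011111111
  ~d = 11001100110011001100110011001100
  ((b | ~c) & ~d) = 11000000110011001100000011001100
  (((b | ~c) & ~d) | d) = 11110011111111111111001111111111
  (a | (((b | ~c) & ~d) | d)) = 11110011111111111111111111111111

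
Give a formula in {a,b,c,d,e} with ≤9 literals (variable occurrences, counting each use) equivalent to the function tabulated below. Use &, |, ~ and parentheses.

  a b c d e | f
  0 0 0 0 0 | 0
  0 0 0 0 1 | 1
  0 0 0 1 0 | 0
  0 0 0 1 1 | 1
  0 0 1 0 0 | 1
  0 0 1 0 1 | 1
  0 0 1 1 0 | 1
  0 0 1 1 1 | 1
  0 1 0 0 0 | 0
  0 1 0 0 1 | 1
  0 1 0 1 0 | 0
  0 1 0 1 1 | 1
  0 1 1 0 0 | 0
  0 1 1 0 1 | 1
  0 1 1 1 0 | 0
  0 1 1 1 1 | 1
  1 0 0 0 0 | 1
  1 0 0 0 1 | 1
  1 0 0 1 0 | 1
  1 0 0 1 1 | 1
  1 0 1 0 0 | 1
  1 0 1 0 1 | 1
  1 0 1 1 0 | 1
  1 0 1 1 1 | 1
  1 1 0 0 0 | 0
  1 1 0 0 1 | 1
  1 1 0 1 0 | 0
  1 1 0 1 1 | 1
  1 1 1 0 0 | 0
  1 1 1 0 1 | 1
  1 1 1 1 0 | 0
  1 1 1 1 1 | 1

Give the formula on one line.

((((c | b) | a) & ((~d & ~b) | (~e & ~b))) | e)

  (c | b) = 00001111111111110000111111111111
  ((c | b) | a) = 00001111111111111111111111111111
  ~d = 11001100110011001100110011001100
  ~b = 11111111000000001111111100000000
  (~d & ~b) = 11001100000000001100110000000000
  ~e = 10101010101010101010101010101010
  (~e & ~b) = 10101010000000001010101000000000
  ((~d & ~b) | (~e & ~b)) = 11101110000000001110111000000000
  (((c | b) | a) & ((~d & ~b) | (~e & ~b))) = 00001110000000001110111000000000
  ((((c | b) | a) & ((~d & ~b) | (~e & ~b))) | e) = 01011111010101011111111101010101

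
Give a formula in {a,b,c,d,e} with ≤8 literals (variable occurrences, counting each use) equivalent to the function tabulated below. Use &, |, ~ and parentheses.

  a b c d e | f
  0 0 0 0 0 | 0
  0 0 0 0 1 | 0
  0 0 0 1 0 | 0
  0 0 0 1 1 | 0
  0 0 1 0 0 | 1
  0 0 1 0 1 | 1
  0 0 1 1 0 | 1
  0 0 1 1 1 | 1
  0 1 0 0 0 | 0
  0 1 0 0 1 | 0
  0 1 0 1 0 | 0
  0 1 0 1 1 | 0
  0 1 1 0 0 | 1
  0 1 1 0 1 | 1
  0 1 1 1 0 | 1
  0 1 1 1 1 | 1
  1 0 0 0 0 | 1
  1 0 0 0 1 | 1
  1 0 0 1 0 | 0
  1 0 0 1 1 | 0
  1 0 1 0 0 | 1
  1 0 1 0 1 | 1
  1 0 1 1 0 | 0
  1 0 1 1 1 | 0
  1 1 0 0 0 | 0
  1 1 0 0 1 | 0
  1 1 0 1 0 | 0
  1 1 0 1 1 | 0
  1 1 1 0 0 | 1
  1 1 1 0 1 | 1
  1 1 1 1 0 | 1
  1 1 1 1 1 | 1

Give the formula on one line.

((((b & c) | ~a) | (~b & ~d)) & (a | c))

  (b & c) = 00000000000011110000000000001111
  ~a = 11111111111111110000000000000000
  ((b & c) | ~a) = 11111111111111110000000000001111
  ~b = 11111111000000001111111100000000
  ~d = 11001100110011001100110011001100
  (~b & ~d) = 11001100000000001100110000000000
  (((b & c) | ~a) | (~b & ~d)) = 11111111111111111100110000001111
  (a | c) = 00001111000011111111111111111111
  ((((b & c) | ~a) | (~b & ~d)) & (a | c)) = 00001111000011111100110000001111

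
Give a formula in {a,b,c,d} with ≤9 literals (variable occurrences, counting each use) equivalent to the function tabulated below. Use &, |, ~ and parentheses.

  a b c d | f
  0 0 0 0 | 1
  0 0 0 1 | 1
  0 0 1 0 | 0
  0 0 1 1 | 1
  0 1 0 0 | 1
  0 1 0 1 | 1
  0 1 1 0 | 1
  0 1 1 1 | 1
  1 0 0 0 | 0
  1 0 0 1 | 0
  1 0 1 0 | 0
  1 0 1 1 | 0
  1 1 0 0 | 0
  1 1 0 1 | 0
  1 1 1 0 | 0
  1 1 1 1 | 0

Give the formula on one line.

  (c & d) = 0001000100010001
  ~c = 1100110011001100
  ((c & d) | ~c) = 1101110111011101
  (((c & d) | ~c) | b) = 1101111111011111
  (b | a) = 0000111111111111
  ((((c & d) | ~c) | b) | (b | a)) = 1101111111111111
  ~a = 1111111100000000
  (((((c & d) | ~c) | b) | (b | a)) & ~a) = 1101111100000000

(((((c & d) | ~c) | b) | (b | a)) & ~a)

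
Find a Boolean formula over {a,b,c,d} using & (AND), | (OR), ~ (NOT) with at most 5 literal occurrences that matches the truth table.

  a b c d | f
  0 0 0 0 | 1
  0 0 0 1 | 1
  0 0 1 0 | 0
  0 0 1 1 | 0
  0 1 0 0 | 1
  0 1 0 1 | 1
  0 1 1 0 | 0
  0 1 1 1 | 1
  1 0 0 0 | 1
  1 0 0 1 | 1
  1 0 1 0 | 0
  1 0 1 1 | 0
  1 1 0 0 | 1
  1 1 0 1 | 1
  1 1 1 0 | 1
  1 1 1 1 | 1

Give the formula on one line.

  (a | d) = 0101010111111111
  ((a | d) & b) = 0000010100001111
  ~c = 1100110011001100
  (((a | d) & b) | ~c) = 1100110111001111

(((a | d) & b) | ~c)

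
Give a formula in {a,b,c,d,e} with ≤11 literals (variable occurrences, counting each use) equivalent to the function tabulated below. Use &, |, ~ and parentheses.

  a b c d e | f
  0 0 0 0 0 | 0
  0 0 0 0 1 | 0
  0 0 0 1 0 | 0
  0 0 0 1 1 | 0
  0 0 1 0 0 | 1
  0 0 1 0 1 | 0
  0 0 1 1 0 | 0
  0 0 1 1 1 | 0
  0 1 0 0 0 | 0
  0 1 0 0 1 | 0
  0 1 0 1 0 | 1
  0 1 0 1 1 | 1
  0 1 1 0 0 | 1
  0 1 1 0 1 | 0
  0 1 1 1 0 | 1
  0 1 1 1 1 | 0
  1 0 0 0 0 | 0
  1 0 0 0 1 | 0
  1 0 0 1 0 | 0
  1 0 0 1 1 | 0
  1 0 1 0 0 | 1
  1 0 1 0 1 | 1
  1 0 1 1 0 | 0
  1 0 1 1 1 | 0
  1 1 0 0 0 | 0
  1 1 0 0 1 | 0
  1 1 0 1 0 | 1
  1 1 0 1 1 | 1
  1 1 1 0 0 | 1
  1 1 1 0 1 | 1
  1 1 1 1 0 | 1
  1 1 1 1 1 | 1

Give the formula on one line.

  ~e = 10101010101010101010101010101010
  (a | ~e) = 10101010101010101111111111111111
  ~c = 11110000111100001111000011110000
  (~c & b) = 00000000111100000000000011110000
  ((a | ~e) | (~c & b)) = 10101010111110101111111111111111
  (c | d) = 00111111001111110011111100111111
  ~d = 11001100110011001100110011001100
  (b | ~d) = 11001100111111111100110011111111
  ((c | d) & (b | ~d)) = 00001100001111110000110000111111
  (((a | ~e) | (~c & b)) & ((c | d) & (b | ~d))) = 00001000001110100000110000111111

(((a | ~e) | (~c & b)) & ((c | d) & (b | ~d)))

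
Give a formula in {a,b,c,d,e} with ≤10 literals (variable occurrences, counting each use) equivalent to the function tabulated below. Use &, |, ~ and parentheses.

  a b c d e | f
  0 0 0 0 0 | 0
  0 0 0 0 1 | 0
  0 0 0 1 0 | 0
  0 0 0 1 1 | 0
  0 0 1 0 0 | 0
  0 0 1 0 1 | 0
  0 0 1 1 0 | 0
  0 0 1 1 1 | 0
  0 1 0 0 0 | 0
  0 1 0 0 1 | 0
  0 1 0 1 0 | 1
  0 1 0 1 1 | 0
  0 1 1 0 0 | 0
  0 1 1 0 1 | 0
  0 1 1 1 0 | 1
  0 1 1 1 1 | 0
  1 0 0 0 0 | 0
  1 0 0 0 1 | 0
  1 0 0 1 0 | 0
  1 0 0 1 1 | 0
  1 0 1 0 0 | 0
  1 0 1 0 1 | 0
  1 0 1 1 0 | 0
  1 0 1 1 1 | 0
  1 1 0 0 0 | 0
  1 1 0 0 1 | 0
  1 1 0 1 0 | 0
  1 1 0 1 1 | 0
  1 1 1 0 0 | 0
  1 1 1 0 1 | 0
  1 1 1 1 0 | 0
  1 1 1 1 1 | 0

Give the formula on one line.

  ~e = 10101010101010101010101010101010
  ~b = 11111111000000001111111100000000
  (d | ~b) = 11111111001100111111111100110011
  (~e & (d | ~b)) = 10101010001000101010101000100010
  ((~e & (d | ~b)) & b) = 00000000001000100000000000100010
  ~d = 11001100110011001100110011001100
  ~a = 11111111111111110000000000000000
  (~d | ~a) = 11111111111111111100110011001100
  ((~d | ~a) & ~e) = 10101010101010101000100010001000
  (((~e & (d | ~b)) & b) & ((~d | ~a) & ~e)) = 00000000001000100000000000000000

(((~e & (d | ~b)) & b) & ((~d | ~a) & ~e))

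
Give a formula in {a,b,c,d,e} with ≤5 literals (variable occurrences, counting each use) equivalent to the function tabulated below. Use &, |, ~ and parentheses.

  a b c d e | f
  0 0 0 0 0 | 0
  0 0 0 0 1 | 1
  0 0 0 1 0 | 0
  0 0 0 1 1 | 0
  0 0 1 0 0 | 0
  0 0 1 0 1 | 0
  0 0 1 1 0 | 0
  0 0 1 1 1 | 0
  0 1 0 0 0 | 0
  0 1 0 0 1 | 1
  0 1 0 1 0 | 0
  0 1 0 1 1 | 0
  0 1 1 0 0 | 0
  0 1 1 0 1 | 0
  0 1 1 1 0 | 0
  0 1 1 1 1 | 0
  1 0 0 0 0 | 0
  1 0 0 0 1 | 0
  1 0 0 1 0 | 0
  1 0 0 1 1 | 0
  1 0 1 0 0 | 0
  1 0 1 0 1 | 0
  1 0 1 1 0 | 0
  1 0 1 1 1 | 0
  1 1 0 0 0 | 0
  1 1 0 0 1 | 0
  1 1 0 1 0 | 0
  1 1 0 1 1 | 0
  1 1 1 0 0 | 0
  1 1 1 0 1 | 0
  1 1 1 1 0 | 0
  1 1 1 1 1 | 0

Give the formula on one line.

  ~d = 11001100110011001100110011001100
  ~c = 11110000111100001111000011110000
  (~d & ~c) = 11000000110000001100000011000000
  ~a = 11111111111111110000000000000000
  (c | ~a) = 11111111111111110000111100001111
  (e & (c | ~a)) = 01010101010101010000010100000101
  ((~d & ~c) & (e & (c | ~a))) = 01000000010000000000000000000000

((~d & ~c) & (e & (c | ~a)))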